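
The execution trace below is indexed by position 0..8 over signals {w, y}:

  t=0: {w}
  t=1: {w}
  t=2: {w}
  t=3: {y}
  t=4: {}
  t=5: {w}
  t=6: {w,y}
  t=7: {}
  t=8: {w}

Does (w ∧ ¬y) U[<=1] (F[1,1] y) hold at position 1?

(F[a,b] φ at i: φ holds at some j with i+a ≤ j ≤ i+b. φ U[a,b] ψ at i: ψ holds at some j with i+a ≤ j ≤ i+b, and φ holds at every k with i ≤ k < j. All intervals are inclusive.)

Need some j in [1,2] with F[1,1] y, and (w ∧ ¬y) at every k in [1,j-1].
  j=1: F[1,1] y — fails (none in [2,2]).
  j=2: F[1,1] y holds; (w ∧ ¬y) holds at every k in [1,1] → satisfied.

Holds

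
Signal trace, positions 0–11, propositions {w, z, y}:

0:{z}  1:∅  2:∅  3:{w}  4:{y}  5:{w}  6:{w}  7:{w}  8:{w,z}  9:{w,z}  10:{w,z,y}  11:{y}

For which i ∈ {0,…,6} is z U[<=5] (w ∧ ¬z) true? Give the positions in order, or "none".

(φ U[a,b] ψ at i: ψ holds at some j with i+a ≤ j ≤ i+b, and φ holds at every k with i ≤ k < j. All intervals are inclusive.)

Evaluate at each i in [0,6]:
  i=0: ✗ (lhs fails at k=1 before rhs at j=3)
  i=1: ✗ (lhs fails at k=1 before rhs at j=3)
  i=2: ✗ (lhs fails at k=2 before rhs at j=3)
  i=3: ✓ (rhs at j=3)
  i=4: ✗ (lhs fails at k=4 before rhs at j=5)
  i=5: ✓ (rhs at j=5)
  i=6: ✓ (rhs at j=6)

3, 5, 6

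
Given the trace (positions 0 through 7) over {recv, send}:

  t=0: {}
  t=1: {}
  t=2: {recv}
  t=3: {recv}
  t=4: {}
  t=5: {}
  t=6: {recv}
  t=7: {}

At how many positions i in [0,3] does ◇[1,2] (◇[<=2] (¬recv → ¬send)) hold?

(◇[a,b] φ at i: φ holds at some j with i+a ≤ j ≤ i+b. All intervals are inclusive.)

Evaluate at each i in [0,3]:
  i=0: ✓ (witness j=1)
  i=1: ✓ (witness j=2)
  i=2: ✓ (witness j=3)
  i=3: ✓ (witness j=4)
Positions where it holds: {0, 1, 2, 3} → 4.

4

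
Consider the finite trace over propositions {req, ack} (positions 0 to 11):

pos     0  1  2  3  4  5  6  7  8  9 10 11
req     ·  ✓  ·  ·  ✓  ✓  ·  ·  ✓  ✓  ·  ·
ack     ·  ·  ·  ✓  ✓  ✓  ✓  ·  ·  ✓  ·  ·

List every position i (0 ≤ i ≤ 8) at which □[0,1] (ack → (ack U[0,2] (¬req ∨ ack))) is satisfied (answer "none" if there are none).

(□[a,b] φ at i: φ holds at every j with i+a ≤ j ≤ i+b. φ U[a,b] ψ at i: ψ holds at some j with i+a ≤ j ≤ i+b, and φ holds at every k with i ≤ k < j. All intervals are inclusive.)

Evaluate at each i in [0,8]:
  i=0: ✓ (all of [0,1])
  i=1: ✓ (all of [1,2])
  i=2: ✓ (all of [2,3])
  i=3: ✓ (all of [3,4])
  i=4: ✓ (all of [4,5])
  i=5: ✓ (all of [5,6])
  i=6: ✓ (all of [6,7])
  i=7: ✓ (all of [7,8])
  i=8: ✓ (all of [8,9])

0, 1, 2, 3, 4, 5, 6, 7, 8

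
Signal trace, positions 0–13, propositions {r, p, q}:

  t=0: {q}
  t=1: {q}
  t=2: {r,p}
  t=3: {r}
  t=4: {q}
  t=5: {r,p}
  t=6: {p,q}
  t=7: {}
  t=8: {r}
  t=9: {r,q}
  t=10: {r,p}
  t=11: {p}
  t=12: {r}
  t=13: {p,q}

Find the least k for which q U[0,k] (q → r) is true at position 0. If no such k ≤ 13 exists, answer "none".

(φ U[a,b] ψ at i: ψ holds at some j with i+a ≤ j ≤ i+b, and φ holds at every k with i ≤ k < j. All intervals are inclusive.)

2

Need earliest j ≥ 0 with (q → r), and q at every k in [0,j-1].
  j=0: rhs fails.
  j=1: rhs fails.
  j=2: rhs holds; lhs holds on [0,1]. k = 2.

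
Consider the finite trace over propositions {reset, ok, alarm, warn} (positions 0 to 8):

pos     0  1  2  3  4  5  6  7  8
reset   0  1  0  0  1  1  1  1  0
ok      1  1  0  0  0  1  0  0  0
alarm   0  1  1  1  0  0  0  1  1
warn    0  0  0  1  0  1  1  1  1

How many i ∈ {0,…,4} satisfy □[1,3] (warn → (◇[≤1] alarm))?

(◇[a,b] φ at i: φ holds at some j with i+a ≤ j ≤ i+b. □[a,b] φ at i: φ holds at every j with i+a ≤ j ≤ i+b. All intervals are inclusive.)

Evaluate at each i in [0,4]:
  i=0: ✓ (all of [1,3])
  i=1: ✓ (all of [2,4])
  i=2: ✗ (fails at j=5)
  i=3: ✗ (fails at j=5)
  i=4: ✗ (fails at j=5)
Positions where it holds: {0, 1} → 2.

2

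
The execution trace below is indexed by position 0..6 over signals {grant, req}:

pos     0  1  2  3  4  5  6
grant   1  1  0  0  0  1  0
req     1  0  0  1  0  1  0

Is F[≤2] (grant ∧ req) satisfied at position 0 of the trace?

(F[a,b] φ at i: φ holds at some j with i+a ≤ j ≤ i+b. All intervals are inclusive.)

True

Check (grant ∧ req) at each j in [0,2]:
  j=0: true
  j=1: false
  j=2: false
Found at j=0 → formula holds.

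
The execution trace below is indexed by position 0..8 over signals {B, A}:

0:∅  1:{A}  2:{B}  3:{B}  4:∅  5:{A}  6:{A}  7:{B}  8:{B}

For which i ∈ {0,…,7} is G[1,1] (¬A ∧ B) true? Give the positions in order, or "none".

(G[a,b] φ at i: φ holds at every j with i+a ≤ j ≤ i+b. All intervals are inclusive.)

1, 2, 6, 7

Evaluate at each i in [0,7]:
  i=0: ✗ (fails at j=1)
  i=1: ✓ (all of [2,2])
  i=2: ✓ (all of [3,3])
  i=3: ✗ (fails at j=4)
  i=4: ✗ (fails at j=5)
  i=5: ✗ (fails at j=6)
  i=6: ✓ (all of [7,7])
  i=7: ✓ (all of [8,8])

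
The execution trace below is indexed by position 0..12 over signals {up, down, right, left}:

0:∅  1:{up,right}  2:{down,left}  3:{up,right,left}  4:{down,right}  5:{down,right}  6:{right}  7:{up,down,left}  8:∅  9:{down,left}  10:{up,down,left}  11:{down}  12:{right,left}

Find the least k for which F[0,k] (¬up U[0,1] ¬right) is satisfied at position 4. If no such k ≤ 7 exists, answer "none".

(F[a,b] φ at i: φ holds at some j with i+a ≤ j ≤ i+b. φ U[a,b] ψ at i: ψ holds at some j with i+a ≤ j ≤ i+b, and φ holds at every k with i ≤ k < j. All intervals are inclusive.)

Scan j = 4,5,… for (¬up U[0,1] ¬right):
  j=4: fails
  j=5: fails
  j=6: holds
First hit at j=6, so smallest k = 6-4 = 2.

2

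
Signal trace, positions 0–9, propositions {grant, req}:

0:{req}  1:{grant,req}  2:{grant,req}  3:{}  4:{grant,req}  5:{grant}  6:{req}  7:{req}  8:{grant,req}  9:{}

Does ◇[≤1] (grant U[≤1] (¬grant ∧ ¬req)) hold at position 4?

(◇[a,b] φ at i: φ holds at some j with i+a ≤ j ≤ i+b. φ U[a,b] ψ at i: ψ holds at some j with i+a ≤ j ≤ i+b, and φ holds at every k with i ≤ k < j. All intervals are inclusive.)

Check (grant U[≤1] (¬grant ∧ ¬req)) at each j in [4,5]:
  j=4: fails
  j=5: fails
No position in the window satisfies it → formula fails.

Does not hold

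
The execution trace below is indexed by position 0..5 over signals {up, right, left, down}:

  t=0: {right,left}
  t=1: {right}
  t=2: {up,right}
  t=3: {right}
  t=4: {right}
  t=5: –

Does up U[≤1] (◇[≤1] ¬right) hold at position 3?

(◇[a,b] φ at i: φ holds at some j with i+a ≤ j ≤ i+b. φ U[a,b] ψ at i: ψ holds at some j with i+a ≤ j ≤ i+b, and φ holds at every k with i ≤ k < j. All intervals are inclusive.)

Does not hold

Need some j in [3,4] with ◇[≤1] ¬right, and up at every k in [3,j-1].
  j=3: ◇[≤1] ¬right — fails (none in [3,4]).
  j=4: ◇[≤1] ¬right holds, but up fails at k=3 → not this j.
No j in the window works → until fails.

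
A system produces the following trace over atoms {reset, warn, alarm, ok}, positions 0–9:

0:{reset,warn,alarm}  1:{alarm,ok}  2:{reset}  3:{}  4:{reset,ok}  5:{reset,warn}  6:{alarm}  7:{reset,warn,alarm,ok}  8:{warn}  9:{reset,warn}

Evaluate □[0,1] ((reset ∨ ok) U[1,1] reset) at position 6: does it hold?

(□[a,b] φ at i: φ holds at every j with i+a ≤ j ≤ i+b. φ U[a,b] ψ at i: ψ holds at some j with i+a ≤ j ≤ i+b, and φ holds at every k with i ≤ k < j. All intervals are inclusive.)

False

Check ((reset ∨ ok) U[1,1] reset) at every j in [6,7]:
  j=6: fails
  j=7: fails
Fails at j=6 → formula fails.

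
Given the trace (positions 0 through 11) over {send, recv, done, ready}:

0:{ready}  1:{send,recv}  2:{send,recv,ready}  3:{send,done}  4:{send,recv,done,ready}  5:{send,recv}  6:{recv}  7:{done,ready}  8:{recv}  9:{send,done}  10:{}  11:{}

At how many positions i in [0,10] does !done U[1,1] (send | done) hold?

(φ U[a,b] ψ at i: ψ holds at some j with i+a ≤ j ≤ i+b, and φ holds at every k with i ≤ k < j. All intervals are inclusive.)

5

Evaluate at each i in [0,10]:
  i=0: ✓ (rhs at j=1; lhs holds on [0,0])
  i=1: ✓ (rhs at j=2; lhs holds on [1,1])
  i=2: ✓ (rhs at j=3; lhs holds on [2,2])
  i=3: ✗ (lhs fails at k=3 before rhs at j=4)
  i=4: ✗ (lhs fails at k=4 before rhs at j=5)
  i=5: ✗ (no rhs in [6,6])
  i=6: ✓ (rhs at j=7; lhs holds on [6,6])
  i=7: ✗ (no rhs in [8,8])
  i=8: ✓ (rhs at j=9; lhs holds on [8,8])
  i=9: ✗ (no rhs in [10,10])
  i=10: ✗ (no rhs in [11,11])
Positions where it holds: {0, 1, 2, 6, 8} → 5.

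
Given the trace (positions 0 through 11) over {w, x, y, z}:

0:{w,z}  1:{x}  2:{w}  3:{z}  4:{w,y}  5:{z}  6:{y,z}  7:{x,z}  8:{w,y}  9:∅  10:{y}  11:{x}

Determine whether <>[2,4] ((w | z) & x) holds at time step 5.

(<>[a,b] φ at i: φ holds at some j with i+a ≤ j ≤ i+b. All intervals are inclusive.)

Check ((w | z) & x) at each j in [7,9]:
  j=7: true
  j=8: false
  j=9: false
Found at j=7 → formula holds.

Yes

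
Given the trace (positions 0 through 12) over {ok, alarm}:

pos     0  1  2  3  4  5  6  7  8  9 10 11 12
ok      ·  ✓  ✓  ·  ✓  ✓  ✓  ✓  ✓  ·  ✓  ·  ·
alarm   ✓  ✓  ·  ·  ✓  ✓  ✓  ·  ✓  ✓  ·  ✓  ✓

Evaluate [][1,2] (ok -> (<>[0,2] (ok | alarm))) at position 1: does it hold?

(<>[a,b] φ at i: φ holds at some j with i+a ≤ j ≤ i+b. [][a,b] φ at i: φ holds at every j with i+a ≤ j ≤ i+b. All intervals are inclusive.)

True

Check (ok -> (<>[0,2] (ok | alarm))) at every j in [2,3]:
  j=2: antecedent true; consequent holds (witness at 2) → ✓
  j=3: antecedent false → ✓
All positions satisfy it → formula holds.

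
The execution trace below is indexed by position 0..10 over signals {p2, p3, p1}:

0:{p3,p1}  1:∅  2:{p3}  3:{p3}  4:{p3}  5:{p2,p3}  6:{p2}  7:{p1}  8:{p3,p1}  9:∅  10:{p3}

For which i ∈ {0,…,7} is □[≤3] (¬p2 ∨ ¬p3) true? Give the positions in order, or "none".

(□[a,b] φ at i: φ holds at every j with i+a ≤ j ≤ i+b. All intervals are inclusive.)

Evaluate at each i in [0,7]:
  i=0: ✓ (all of [0,3])
  i=1: ✓ (all of [1,4])
  i=2: ✗ (fails at j=5)
  i=3: ✗ (fails at j=5)
  i=4: ✗ (fails at j=5)
  i=5: ✗ (fails at j=5)
  i=6: ✓ (all of [6,9])
  i=7: ✓ (all of [7,10])

0, 1, 6, 7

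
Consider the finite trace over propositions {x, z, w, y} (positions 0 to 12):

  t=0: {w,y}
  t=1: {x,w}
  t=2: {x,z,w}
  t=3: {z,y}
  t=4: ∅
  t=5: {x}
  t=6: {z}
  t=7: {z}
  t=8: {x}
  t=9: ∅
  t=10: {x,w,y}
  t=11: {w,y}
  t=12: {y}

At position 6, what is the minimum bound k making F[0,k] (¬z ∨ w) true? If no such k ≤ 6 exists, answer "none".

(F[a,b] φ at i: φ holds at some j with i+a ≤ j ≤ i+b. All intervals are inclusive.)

Scan j = 6,7,… for (¬z ∨ w):
  j=6: fails
  j=7: fails
  j=8: holds
First hit at j=8, so smallest k = 8-6 = 2.

2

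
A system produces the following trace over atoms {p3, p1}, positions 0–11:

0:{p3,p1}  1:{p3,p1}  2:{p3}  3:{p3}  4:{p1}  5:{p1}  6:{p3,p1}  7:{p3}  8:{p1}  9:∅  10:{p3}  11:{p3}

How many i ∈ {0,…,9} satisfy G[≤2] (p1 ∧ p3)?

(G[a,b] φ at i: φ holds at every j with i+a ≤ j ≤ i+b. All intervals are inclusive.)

0

Evaluate at each i in [0,9]:
  i=0: ✗ (fails at j=2)
  i=1: ✗ (fails at j=2)
  i=2: ✗ (fails at j=2)
  i=3: ✗ (fails at j=3)
  i=4: ✗ (fails at j=4)
  i=5: ✗ (fails at j=5)
  i=6: ✗ (fails at j=7)
  i=7: ✗ (fails at j=7)
  i=8: ✗ (fails at j=8)
  i=9: ✗ (fails at j=9)
Positions where it holds: {} → 0.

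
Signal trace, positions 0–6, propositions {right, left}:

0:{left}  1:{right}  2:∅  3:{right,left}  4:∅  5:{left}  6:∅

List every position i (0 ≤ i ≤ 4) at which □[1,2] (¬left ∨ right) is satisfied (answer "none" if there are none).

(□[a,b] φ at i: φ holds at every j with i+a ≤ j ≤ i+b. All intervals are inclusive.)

0, 1, 2

Evaluate at each i in [0,4]:
  i=0: ✓ (all of [1,2])
  i=1: ✓ (all of [2,3])
  i=2: ✓ (all of [3,4])
  i=3: ✗ (fails at j=5)
  i=4: ✗ (fails at j=5)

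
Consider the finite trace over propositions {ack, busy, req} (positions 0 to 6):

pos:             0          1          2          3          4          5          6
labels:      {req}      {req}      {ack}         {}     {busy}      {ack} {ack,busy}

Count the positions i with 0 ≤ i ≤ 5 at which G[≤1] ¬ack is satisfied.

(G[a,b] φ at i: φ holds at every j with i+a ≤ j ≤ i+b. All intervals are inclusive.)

Evaluate at each i in [0,5]:
  i=0: ✓ (all of [0,1])
  i=1: ✗ (fails at j=2)
  i=2: ✗ (fails at j=2)
  i=3: ✓ (all of [3,4])
  i=4: ✗ (fails at j=5)
  i=5: ✗ (fails at j=5)
Positions where it holds: {0, 3} → 2.

2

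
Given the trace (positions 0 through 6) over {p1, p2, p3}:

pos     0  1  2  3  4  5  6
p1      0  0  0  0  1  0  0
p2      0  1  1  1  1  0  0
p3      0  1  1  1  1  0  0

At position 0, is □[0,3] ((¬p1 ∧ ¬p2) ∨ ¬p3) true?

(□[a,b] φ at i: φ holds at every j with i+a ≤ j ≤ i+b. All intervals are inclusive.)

Check ((¬p1 ∧ ¬p2) ∨ ¬p3) at every j in [0,3]:
  j=0: true
  j=1: false
  j=2: false
  j=3: false
Fails at j=1 → formula fails.

No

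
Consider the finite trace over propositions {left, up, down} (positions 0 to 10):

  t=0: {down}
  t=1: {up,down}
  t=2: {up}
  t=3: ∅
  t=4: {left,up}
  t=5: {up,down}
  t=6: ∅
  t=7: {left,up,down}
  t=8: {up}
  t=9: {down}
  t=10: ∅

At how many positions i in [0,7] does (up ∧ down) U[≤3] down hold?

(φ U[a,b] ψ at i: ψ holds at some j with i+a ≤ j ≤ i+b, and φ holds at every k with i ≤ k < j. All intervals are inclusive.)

Evaluate at each i in [0,7]:
  i=0: ✓ (rhs at j=0)
  i=1: ✓ (rhs at j=1)
  i=2: ✗ (lhs fails at k=2 before rhs at j=5)
  i=3: ✗ (lhs fails at k=3 before rhs at j=5)
  i=4: ✗ (lhs fails at k=4 before rhs at j=5)
  i=5: ✓ (rhs at j=5)
  i=6: ✗ (lhs fails at k=6 before rhs at j=7)
  i=7: ✓ (rhs at j=7)
Positions where it holds: {0, 1, 5, 7} → 4.

4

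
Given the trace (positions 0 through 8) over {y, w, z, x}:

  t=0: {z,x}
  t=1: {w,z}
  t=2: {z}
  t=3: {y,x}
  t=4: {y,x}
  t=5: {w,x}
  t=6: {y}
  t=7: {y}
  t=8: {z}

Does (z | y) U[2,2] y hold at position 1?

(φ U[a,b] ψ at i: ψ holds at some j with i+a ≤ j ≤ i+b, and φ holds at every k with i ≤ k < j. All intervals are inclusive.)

Need some j in [3,3] with y, and (z | y) at every k in [1,j-1].
  j=3: y holds; (z | y) holds at every k in [1,2] → satisfied.

Holds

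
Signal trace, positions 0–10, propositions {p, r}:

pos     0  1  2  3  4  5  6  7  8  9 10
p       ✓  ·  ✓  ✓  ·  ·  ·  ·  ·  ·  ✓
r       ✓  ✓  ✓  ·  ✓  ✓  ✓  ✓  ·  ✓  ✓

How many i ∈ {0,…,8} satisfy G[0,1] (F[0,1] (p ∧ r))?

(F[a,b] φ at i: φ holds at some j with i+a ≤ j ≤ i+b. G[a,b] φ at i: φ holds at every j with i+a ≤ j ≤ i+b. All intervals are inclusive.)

2

Evaluate at each i in [0,8]:
  i=0: ✓ (all of [0,1])
  i=1: ✓ (all of [1,2])
  i=2: ✗ (fails at j=3)
  i=3: ✗ (fails at j=3)
  i=4: ✗ (fails at j=4)
  i=5: ✗ (fails at j=5)
  i=6: ✗ (fails at j=6)
  i=7: ✗ (fails at j=7)
  i=8: ✗ (fails at j=8)
Positions where it holds: {0, 1} → 2.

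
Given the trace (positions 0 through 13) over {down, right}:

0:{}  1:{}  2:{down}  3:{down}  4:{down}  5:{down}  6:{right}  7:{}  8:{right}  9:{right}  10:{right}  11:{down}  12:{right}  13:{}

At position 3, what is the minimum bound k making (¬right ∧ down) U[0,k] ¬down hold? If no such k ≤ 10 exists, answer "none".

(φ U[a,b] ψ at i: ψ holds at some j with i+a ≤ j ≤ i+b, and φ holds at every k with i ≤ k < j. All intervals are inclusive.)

Need earliest j ≥ 3 with ¬down, and (¬right ∧ down) at every k in [3,j-1].
  j=3: rhs fails.
  j=4: rhs fails.
  j=5: rhs fails.
  j=6: rhs holds; lhs holds on [3,5]. k = 3.

3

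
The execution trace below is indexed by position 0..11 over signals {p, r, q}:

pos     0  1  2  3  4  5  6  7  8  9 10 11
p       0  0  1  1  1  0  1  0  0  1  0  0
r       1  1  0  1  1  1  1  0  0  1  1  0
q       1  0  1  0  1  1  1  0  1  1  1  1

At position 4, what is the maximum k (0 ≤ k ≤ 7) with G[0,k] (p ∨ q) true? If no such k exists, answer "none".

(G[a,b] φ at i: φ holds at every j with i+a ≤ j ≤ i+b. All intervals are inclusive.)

(p ∨ q) must hold from j=4 onward; find where it first fails.
  j=4: holds
  j=5: holds
  j=6: holds
  j=7: fails
Holds on [4,6], so largest k = 2.

2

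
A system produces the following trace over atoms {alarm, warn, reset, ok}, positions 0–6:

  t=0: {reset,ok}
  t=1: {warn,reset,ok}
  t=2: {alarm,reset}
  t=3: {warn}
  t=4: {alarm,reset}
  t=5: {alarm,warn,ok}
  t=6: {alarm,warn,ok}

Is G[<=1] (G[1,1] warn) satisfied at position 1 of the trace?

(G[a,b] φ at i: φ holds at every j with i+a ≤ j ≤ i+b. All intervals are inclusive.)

Check G[1,1] warn at every j in [1,2]:
  j=1: fails at 2
  j=2: holds on [3,3]
Fails at j=1 → formula fails.

No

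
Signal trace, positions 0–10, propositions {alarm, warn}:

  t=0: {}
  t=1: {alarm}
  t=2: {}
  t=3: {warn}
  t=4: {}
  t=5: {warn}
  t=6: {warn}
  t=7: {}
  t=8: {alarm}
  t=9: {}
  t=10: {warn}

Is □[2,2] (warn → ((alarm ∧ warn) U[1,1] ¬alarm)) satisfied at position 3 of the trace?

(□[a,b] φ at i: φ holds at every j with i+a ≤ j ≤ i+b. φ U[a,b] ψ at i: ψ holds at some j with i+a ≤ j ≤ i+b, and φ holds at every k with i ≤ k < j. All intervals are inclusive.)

Does not hold

Check (warn → ((alarm ∧ warn) U[1,1] ¬alarm)) at every j in [5,5]:
  j=5: antecedent true; consequent fails → ✗
Fails at j=5 → formula fails.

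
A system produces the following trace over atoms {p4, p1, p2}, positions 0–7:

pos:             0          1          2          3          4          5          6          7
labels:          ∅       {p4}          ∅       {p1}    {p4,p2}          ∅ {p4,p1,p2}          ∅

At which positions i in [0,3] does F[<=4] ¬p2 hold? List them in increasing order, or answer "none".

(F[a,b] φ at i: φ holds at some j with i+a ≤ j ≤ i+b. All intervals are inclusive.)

Evaluate at each i in [0,3]:
  i=0: ✓ (witness j=0)
  i=1: ✓ (witness j=1)
  i=2: ✓ (witness j=2)
  i=3: ✓ (witness j=3)

0, 1, 2, 3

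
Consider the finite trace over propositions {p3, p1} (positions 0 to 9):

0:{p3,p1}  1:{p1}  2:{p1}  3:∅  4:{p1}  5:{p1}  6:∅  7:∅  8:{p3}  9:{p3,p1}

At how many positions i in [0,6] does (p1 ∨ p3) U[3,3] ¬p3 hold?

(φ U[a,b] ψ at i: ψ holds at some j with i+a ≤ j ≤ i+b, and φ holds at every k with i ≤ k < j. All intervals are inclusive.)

1

Evaluate at each i in [0,6]:
  i=0: ✓ (rhs at j=3; lhs holds on [0,2])
  i=1: ✗ (lhs fails at k=3 before rhs at j=4)
  i=2: ✗ (lhs fails at k=3 before rhs at j=5)
  i=3: ✗ (lhs fails at k=3 before rhs at j=6)
  i=4: ✗ (lhs fails at k=6 before rhs at j=7)
  i=5: ✗ (no rhs in [8,8])
  i=6: ✗ (no rhs in [9,9])
Positions where it holds: {0} → 1.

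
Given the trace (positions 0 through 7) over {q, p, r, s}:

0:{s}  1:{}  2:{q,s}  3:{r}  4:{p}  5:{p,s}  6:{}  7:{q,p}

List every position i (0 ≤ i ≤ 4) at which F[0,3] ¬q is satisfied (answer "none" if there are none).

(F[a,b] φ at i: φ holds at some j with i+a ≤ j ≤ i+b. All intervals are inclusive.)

Evaluate at each i in [0,4]:
  i=0: ✓ (witness j=0)
  i=1: ✓ (witness j=1)
  i=2: ✓ (witness j=3)
  i=3: ✓ (witness j=3)
  i=4: ✓ (witness j=4)

0, 1, 2, 3, 4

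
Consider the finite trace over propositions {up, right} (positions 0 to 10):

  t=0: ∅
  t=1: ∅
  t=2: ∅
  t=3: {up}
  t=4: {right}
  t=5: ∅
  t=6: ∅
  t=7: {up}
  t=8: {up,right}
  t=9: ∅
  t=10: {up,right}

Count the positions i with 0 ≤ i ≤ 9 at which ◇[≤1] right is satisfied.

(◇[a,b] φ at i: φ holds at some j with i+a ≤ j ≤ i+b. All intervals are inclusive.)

Evaluate at each i in [0,9]:
  i=0: ✗ (none in [0,1])
  i=1: ✗ (none in [1,2])
  i=2: ✗ (none in [2,3])
  i=3: ✓ (witness j=4)
  i=4: ✓ (witness j=4)
  i=5: ✗ (none in [5,6])
  i=6: ✗ (none in [6,7])
  i=7: ✓ (witness j=8)
  i=8: ✓ (witness j=8)
  i=9: ✓ (witness j=10)
Positions where it holds: {3, 4, 7, 8, 9} → 5.

5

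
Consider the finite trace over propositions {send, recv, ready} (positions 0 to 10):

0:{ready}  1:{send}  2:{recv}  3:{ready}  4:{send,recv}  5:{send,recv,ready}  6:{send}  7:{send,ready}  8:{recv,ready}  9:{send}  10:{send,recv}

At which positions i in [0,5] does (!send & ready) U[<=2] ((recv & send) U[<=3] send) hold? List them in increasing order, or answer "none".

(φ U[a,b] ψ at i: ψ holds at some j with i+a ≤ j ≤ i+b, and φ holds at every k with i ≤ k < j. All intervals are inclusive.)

0, 1, 3, 4, 5

Evaluate at each i in [0,5]:
  i=0: ✓ (rhs at j=1; lhs holds on [0,0])
  i=1: ✓ (rhs at j=1)
  i=2: ✗ (lhs fails at k=2 before rhs at j=4)
  i=3: ✓ (rhs at j=4; lhs holds on [3,3])
  i=4: ✓ (rhs at j=4)
  i=5: ✓ (rhs at j=5)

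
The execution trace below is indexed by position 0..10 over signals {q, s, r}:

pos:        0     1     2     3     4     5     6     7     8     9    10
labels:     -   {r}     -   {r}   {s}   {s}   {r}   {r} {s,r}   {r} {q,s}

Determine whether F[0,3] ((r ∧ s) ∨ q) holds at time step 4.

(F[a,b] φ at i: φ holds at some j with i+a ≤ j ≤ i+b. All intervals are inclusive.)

Does not hold

Check ((r ∧ s) ∨ q) at each j in [4,7]:
  j=4: false
  j=5: false
  j=6: false
  j=7: false
No position in the window satisfies it → formula fails.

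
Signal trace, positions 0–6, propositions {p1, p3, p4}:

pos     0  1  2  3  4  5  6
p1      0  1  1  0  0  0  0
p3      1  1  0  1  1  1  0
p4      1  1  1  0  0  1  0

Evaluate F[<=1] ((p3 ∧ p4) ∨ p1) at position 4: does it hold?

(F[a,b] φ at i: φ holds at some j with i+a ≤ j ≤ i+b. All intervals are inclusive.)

True

Check ((p3 ∧ p4) ∨ p1) at each j in [4,5]:
  j=4: false
  j=5: true
Found at j=5 → formula holds.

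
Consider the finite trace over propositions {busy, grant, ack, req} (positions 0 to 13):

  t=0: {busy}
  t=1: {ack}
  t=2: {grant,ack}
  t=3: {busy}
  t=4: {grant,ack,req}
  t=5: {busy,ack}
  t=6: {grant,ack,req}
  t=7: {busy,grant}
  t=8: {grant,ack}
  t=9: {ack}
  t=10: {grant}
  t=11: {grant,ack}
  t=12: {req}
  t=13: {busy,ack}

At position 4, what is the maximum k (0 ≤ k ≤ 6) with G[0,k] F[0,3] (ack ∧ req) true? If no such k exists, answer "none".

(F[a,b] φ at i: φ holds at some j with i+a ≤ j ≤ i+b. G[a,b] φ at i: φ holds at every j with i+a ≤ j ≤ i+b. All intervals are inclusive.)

F[0,3] (ack ∧ req) must hold from j=4 onward; find where it first fails.
  j=4: holds
  j=5: holds
  j=6: holds
  j=7: fails
Holds on [4,6], so largest k = 2.

2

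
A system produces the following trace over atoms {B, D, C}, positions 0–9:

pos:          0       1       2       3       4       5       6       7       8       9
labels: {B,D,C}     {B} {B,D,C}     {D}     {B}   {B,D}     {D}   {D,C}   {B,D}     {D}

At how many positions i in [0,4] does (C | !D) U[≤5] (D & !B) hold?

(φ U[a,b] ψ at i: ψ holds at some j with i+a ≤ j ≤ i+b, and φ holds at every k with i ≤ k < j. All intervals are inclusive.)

4

Evaluate at each i in [0,4]:
  i=0: ✓ (rhs at j=3; lhs holds on [0,2])
  i=1: ✓ (rhs at j=3; lhs holds on [1,2])
  i=2: ✓ (rhs at j=3; lhs holds on [2,2])
  i=3: ✓ (rhs at j=3)
  i=4: ✗ (lhs fails at k=5 before rhs at j=6)
Positions where it holds: {0, 1, 2, 3} → 4.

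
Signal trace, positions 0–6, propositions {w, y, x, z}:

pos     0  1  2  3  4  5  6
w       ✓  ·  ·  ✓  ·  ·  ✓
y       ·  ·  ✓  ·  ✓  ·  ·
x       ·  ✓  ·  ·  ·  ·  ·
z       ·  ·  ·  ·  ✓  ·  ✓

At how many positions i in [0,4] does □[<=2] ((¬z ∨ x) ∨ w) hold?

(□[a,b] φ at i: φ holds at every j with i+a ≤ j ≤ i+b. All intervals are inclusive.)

2

Evaluate at each i in [0,4]:
  i=0: ✓ (all of [0,2])
  i=1: ✓ (all of [1,3])
  i=2: ✗ (fails at j=4)
  i=3: ✗ (fails at j=4)
  i=4: ✗ (fails at j=4)
Positions where it holds: {0, 1} → 2.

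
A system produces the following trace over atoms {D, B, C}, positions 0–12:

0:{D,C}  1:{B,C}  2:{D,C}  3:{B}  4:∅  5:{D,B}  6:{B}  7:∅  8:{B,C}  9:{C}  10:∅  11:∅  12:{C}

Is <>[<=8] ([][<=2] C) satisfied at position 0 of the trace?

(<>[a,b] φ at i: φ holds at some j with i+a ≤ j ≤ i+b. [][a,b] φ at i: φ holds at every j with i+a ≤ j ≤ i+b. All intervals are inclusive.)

Holds

Check [][<=2] C at each j in [0,8]:
  j=0: holds on [0,2]
  j=1: fails at 3
  j=2: fails at 3
  j=3: fails at 3
  j=4: fails at 4
  j=5: fails at 5
  j=6: fails at 6
  j=7: fails at 7
  j=8: fails at 10
Found at j=0 → formula holds.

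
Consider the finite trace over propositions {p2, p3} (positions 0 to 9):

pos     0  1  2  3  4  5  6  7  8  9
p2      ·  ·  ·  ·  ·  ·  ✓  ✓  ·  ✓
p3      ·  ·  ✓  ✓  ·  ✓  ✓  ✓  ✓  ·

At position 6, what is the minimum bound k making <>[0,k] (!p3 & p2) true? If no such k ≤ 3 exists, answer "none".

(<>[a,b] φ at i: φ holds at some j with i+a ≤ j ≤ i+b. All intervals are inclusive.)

Scan j = 6,7,… for (!p3 & p2):
  j=6: fails
  j=7: fails
  j=8: fails
  j=9: holds
First hit at j=9, so smallest k = 9-6 = 3.

3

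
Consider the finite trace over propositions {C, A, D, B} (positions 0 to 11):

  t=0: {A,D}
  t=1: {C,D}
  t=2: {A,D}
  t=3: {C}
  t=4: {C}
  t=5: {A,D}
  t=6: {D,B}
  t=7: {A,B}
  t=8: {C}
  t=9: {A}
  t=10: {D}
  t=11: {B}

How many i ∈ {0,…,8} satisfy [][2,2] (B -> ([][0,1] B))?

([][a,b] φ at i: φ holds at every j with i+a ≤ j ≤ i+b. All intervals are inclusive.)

Evaluate at each i in [0,8]:
  i=0: ✓ (all of [2,2])
  i=1: ✓ (all of [3,3])
  i=2: ✓ (all of [4,4])
  i=3: ✓ (all of [5,5])
  i=4: ✓ (all of [6,6])
  i=5: ✗ (fails at j=7)
  i=6: ✓ (all of [8,8])
  i=7: ✓ (all of [9,9])
  i=8: ✓ (all of [10,10])
Positions where it holds: {0, 1, 2, 3, 4, 6, 7, 8} → 8.

8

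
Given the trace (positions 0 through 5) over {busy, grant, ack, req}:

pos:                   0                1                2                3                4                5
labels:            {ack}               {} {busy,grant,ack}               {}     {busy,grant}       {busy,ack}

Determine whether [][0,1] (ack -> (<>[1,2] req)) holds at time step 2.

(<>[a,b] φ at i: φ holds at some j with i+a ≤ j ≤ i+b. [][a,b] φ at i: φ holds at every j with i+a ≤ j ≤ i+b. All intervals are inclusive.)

Check (ack -> (<>[1,2] req)) at every j in [2,3]:
  j=2: antecedent true; consequent fails (none in [3,4]) → ✗
  j=3: antecedent false → ✓
Fails at j=2 → formula fails.

No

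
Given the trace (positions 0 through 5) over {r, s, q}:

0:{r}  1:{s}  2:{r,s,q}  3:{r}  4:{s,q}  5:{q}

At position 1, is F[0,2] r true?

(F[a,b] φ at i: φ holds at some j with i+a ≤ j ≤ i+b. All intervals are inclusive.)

Check r at each j in [1,3]:
  j=1: false
  j=2: true
  j=3: true
Found at j=2 → formula holds.

Yes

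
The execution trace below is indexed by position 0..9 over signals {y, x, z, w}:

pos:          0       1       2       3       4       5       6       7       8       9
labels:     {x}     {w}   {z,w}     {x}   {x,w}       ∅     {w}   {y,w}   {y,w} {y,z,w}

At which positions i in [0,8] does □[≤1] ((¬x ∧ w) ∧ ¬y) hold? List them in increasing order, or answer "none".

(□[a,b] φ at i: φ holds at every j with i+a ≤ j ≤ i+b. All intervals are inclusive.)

1

Evaluate at each i in [0,8]:
  i=0: ✗ (fails at j=0)
  i=1: ✓ (all of [1,2])
  i=2: ✗ (fails at j=3)
  i=3: ✗ (fails at j=3)
  i=4: ✗ (fails at j=4)
  i=5: ✗ (fails at j=5)
  i=6: ✗ (fails at j=7)
  i=7: ✗ (fails at j=7)
  i=8: ✗ (fails at j=8)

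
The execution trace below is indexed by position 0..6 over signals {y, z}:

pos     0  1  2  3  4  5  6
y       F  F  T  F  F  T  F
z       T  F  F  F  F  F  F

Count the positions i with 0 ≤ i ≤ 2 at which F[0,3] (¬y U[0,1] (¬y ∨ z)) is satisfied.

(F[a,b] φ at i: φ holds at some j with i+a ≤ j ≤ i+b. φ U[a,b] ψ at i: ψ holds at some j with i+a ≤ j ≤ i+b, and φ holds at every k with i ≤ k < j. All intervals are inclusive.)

3

Evaluate at each i in [0,2]:
  i=0: ✓ (witness j=0)
  i=1: ✓ (witness j=1)
  i=2: ✓ (witness j=3)
Positions where it holds: {0, 1, 2} → 3.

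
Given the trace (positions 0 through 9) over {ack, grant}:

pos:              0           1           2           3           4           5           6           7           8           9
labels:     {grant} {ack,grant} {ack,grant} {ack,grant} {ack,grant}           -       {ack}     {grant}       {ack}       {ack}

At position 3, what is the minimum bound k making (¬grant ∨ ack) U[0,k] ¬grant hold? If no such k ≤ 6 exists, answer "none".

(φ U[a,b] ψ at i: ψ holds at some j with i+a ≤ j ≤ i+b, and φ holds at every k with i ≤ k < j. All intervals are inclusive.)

2

Need earliest j ≥ 3 with ¬grant, and (¬grant ∨ ack) at every k in [3,j-1].
  j=3: rhs fails.
  j=4: rhs fails.
  j=5: rhs holds; lhs holds on [3,4]. k = 2.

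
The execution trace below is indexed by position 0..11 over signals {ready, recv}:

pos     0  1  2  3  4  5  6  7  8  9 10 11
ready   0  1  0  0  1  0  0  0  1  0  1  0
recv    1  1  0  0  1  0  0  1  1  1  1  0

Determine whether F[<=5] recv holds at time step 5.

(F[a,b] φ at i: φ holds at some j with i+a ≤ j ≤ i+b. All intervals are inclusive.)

Check recv at each j in [5,10]:
  j=5: false
  j=6: false
  j=7: true
  j=8: true
  j=9: true
  j=10: true
Found at j=7 → formula holds.

True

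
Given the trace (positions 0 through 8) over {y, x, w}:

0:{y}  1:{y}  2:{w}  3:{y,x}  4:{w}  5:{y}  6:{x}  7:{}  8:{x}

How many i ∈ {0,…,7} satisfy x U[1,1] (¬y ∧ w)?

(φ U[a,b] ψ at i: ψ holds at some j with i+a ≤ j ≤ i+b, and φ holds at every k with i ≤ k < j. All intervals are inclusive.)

Evaluate at each i in [0,7]:
  i=0: ✗ (no rhs in [1,1])
  i=1: ✗ (lhs fails at k=1 before rhs at j=2)
  i=2: ✗ (no rhs in [3,3])
  i=3: ✓ (rhs at j=4; lhs holds on [3,3])
  i=4: ✗ (no rhs in [5,5])
  i=5: ✗ (no rhs in [6,6])
  i=6: ✗ (no rhs in [7,7])
  i=7: ✗ (no rhs in [8,8])
Positions where it holds: {3} → 1.

1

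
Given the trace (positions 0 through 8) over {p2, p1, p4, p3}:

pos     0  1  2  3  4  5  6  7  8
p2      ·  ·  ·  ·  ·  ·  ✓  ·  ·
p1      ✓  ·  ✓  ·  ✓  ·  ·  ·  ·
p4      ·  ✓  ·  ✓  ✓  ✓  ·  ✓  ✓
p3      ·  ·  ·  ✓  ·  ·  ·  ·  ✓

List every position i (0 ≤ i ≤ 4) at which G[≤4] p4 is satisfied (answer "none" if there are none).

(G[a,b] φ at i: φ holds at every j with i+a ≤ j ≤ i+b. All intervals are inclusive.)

none

Evaluate at each i in [0,4]:
  i=0: ✗ (fails at j=0)
  i=1: ✗ (fails at j=2)
  i=2: ✗ (fails at j=2)
  i=3: ✗ (fails at j=6)
  i=4: ✗ (fails at j=6)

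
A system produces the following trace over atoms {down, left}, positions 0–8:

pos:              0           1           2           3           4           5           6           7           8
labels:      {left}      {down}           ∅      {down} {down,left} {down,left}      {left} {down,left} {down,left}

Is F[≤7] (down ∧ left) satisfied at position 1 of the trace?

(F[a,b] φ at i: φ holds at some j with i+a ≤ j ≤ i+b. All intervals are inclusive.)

Check (down ∧ left) at each j in [1,8]:
  j=1: false
  j=2: false
  j=3: false
  j=4: true
  j=5: true
  j=6: false
  j=7: true
  j=8: true
Found at j=4 → formula holds.

Yes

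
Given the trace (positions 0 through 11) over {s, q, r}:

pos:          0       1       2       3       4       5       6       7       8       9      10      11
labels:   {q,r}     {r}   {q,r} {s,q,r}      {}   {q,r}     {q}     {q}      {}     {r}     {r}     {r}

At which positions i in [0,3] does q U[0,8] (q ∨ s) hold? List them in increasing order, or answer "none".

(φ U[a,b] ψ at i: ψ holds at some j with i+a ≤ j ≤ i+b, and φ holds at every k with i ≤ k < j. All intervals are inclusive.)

Evaluate at each i in [0,3]:
  i=0: ✓ (rhs at j=0)
  i=1: ✗ (lhs fails at k=1 before rhs at j=2)
  i=2: ✓ (rhs at j=2)
  i=3: ✓ (rhs at j=3)

0, 2, 3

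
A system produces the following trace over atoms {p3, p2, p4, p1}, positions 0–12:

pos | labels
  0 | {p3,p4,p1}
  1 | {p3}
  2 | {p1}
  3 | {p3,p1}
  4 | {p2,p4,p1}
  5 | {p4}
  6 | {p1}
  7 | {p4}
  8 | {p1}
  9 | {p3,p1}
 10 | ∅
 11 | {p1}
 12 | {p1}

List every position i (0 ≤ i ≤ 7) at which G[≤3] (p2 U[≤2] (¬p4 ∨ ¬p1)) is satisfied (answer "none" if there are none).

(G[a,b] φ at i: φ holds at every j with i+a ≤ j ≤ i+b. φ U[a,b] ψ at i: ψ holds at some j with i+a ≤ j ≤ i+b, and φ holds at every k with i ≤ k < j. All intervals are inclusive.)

Evaluate at each i in [0,7]:
  i=0: ✗ (fails at j=0)
  i=1: ✓ (all of [1,4])
  i=2: ✓ (all of [2,5])
  i=3: ✓ (all of [3,6])
  i=4: ✓ (all of [4,7])
  i=5: ✓ (all of [5,8])
  i=6: ✓ (all of [6,9])
  i=7: ✓ (all of [7,10])

1, 2, 3, 4, 5, 6, 7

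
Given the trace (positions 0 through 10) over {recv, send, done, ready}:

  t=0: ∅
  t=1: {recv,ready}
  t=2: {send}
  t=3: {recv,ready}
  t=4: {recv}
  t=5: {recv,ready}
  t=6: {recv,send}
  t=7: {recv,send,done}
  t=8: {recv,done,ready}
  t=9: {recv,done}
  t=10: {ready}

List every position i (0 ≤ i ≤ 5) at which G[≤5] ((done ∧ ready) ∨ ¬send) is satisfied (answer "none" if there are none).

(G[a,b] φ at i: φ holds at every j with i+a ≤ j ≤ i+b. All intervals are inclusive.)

Evaluate at each i in [0,5]:
  i=0: ✗ (fails at j=2)
  i=1: ✗ (fails at j=2)
  i=2: ✗ (fails at j=2)
  i=3: ✗ (fails at j=6)
  i=4: ✗ (fails at j=6)
  i=5: ✗ (fails at j=6)

none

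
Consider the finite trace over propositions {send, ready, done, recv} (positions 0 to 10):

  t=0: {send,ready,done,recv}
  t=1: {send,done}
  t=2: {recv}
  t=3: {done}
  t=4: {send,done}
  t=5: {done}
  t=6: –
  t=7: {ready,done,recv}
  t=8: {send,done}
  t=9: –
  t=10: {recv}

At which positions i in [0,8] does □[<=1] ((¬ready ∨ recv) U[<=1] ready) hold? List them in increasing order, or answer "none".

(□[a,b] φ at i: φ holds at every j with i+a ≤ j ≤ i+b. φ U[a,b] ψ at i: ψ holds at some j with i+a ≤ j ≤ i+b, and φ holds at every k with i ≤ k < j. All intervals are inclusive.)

Evaluate at each i in [0,8]:
  i=0: ✗ (fails at j=1)
  i=1: ✗ (fails at j=1)
  i=2: ✗ (fails at j=2)
  i=3: ✗ (fails at j=3)
  i=4: ✗ (fails at j=4)
  i=5: ✗ (fails at j=5)
  i=6: ✓ (all of [6,7])
  i=7: ✗ (fails at j=8)
  i=8: ✗ (fails at j=8)

6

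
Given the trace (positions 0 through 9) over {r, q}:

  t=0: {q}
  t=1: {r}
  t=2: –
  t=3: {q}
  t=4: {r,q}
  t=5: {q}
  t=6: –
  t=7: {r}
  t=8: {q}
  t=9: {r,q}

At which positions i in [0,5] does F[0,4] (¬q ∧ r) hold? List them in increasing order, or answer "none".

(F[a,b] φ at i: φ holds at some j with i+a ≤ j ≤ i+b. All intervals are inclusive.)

Evaluate at each i in [0,5]:
  i=0: ✓ (witness j=1)
  i=1: ✓ (witness j=1)
  i=2: ✗ (none in [2,6])
  i=3: ✓ (witness j=7)
  i=4: ✓ (witness j=7)
  i=5: ✓ (witness j=7)

0, 1, 3, 4, 5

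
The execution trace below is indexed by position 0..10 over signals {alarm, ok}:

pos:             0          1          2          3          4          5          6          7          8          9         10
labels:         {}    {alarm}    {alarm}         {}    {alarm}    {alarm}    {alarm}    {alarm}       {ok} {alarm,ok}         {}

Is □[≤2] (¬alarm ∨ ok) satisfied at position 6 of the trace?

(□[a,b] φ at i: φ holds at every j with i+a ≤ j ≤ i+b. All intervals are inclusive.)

Check (¬alarm ∨ ok) at every j in [6,8]:
  j=6: false
  j=7: false
  j=8: true
Fails at j=6 → formula fails.

No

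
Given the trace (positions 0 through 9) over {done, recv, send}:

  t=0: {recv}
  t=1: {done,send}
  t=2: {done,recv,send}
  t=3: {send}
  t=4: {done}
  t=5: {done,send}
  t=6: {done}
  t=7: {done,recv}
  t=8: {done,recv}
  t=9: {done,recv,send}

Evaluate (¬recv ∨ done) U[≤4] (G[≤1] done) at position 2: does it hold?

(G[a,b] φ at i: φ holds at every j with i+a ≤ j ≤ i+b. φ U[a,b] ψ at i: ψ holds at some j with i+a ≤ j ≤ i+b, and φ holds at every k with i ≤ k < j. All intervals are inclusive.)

Holds

Need some j in [2,6] with G[≤1] done, and (¬recv ∨ done) at every k in [2,j-1].
  j=2: G[≤1] done — fails at 3.
  j=3: G[≤1] done — fails at 3.
  j=4: G[≤1] done holds; (¬recv ∨ done) holds at every k in [2,3] → satisfied.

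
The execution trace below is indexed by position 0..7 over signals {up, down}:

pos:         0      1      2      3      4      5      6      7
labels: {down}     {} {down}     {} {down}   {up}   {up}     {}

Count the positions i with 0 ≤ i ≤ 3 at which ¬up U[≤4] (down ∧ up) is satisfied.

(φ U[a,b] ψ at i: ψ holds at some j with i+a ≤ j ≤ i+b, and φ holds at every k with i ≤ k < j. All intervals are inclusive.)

0

Evaluate at each i in [0,3]:
  i=0: ✗ (no rhs in [0,4])
  i=1: ✗ (no rhs in [1,5])
  i=2: ✗ (no rhs in [2,6])
  i=3: ✗ (no rhs in [3,7])
Positions where it holds: {} → 0.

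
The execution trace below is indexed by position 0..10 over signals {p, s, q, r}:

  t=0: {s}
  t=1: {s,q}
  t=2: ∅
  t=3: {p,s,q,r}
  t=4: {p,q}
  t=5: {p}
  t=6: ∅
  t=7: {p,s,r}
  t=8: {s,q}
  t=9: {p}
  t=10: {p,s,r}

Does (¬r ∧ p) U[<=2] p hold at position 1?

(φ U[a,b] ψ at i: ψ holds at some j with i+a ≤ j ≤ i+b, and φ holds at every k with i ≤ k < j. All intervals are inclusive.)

False

Need some j in [1,3] with p, and (¬r ∧ p) at every k in [1,j-1].
  j=1: p false.
  j=2: p false.
  j=3: p holds, but (¬r ∧ p) fails at k=1 → not this j.
No j in the window works → until fails.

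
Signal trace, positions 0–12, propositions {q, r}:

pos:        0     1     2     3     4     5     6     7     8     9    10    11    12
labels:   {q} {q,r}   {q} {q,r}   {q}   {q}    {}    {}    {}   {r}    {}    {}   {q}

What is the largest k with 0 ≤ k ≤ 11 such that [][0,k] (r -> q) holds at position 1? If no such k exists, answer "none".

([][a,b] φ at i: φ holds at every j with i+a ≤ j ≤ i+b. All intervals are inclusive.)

(r -> q) must hold from j=1 onward; find where it first fails.
  j=1: holds
  j=2: holds
  j=3: holds
  j=4: holds
  j=5: holds
  j=6: holds
  j=7: holds
  j=8: holds
  j=9: fails
Holds on [1,8], so largest k = 7.

7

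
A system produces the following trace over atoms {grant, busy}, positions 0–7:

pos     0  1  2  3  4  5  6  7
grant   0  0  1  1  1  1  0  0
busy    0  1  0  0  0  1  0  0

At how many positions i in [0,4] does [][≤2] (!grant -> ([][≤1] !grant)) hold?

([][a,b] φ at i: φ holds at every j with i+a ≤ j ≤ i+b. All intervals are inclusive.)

Evaluate at each i in [0,4]:
  i=0: ✗ (fails at j=1)
  i=1: ✗ (fails at j=1)
  i=2: ✓ (all of [2,4])
  i=3: ✓ (all of [3,5])
  i=4: ✓ (all of [4,6])
Positions where it holds: {2, 3, 4} → 3.

3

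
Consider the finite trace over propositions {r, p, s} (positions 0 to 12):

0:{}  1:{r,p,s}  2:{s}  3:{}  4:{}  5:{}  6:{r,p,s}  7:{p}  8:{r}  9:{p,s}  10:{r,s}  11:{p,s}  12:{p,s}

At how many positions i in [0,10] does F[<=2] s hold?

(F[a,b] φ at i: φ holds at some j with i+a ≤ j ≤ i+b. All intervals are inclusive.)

10

Evaluate at each i in [0,10]:
  i=0: ✓ (witness j=1)
  i=1: ✓ (witness j=1)
  i=2: ✓ (witness j=2)
  i=3: ✗ (none in [3,5])
  i=4: ✓ (witness j=6)
  i=5: ✓ (witness j=6)
  i=6: ✓ (witness j=6)
  i=7: ✓ (witness j=9)
  i=8: ✓ (witness j=9)
  i=9: ✓ (witness j=9)
  i=10: ✓ (witness j=10)
Positions where it holds: {0, 1, 2, 4, 5, 6, 7, 8, 9, 10} → 10.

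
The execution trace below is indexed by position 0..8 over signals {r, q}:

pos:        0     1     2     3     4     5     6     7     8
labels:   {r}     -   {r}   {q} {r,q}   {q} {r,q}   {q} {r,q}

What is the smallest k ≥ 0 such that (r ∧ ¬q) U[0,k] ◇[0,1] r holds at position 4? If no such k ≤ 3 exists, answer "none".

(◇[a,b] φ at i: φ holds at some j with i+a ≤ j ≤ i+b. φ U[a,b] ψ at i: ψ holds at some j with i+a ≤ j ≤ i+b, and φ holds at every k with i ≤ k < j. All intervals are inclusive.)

0

Need earliest j ≥ 4 with ◇[0,1] r, and (r ∧ ¬q) at every k in [4,j-1].
  j=4: rhs holds (empty prefix). k = 0.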